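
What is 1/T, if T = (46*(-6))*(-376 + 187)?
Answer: 1/52164 ≈ 1.9170e-5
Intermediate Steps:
T = 52164 (T = -276*(-189) = 52164)
1/T = 1/52164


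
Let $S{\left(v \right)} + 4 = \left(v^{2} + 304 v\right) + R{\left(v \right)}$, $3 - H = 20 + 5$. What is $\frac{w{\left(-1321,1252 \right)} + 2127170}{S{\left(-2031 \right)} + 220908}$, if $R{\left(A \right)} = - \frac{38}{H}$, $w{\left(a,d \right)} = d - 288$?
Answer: $\frac{11704737}{20506435} \approx 0.57078$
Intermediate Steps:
$H = -22$ ($H = 3 - \left(20 + 5\right) = 3 - 25 = -22$)
$w{\left(a,d \right)} = -288 + d$ ($w{\left(a,d \right)} = d - 288 = -288 + d$)
$R{\left(A \right)} = \frac{19}{11}$ ($R{\left(A \right)} = - \frac{38}{-22} = \left(-38\right) \left(- \frac{1}{22}\right) = \frac{19}{11}$)
$S{\left(v \right)} = - \frac{25}{11} + v^{2} + 304 v$ ($S{\left(v \right)} = -4 + \left(\left(v^{2} + 304 v\right) + \frac{19}{11}\right) = -4 + \left(\frac{19}{11} + v^{2} + 304 v\right) = - \frac{25}{11} + v^{2} + 304 v$)
$\frac{w{\left(-1321,1252 \right)} + 2127170}{S{\left(-2031 \right)} + 220908} = \frac{\left(-288 + 1252\right) + 2127170}{\left(- \frac{25}{11} + \left(-2031\right)^{2} + 304 \left(-2031\right)\right) + 220908} = \frac{964 + 2127170}{\left(- \frac{25}{11} + 4124961 - 617424\right) + 220908} = \frac{2128134}{\frac{38582882}{11} + 220908} = \frac{2128134}{\frac{41012870}{11}} = 2128134 \cdot \frac{11}{41012870} = \frac{11704737}{20506435}$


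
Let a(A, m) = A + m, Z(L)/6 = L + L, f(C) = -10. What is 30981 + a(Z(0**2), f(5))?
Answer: 30971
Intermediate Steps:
Z(L) = 12*L (Z(L) = 6*(L + L) = 6*(2*L) = 12*L)
30981 + a(Z(0**2), f(5)) = 30981 + (12*0**2 - 10) = 30981 + (12*0 - 10) = 30981 + (0 - 10) = 30981 - 10 = 30971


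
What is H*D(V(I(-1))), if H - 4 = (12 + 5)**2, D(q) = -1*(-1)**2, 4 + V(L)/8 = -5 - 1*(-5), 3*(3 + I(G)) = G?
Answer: -293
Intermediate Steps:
I(G) = -3 + G/3
V(L) = -32 (V(L) = -32 + 8*(-5 - 1*(-5)) = -32 + 8*(-5 + 5) = -32 + 8*0 = -32 + 0 = -32)
D(q) = -1 (D(q) = -1*1 = -1)
H = 293 (H = 4 + (12 + 5)**2 = 4 + 17**2 = 4 + 289 = 293)
H*D(V(I(-1))) = 293*(-1) = -293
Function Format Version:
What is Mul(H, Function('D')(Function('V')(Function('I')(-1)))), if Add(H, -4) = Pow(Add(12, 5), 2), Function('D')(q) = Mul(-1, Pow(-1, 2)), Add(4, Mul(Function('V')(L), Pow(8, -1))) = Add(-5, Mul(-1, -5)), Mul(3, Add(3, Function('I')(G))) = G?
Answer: -293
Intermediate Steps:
Function('I')(G) = Add(-3, Mul(Rational(1, 3), G))
Function('V')(L) = -32 (Function('V')(L) = Add(-32, Mul(8, Add(-5, Mul(-1, -5)))) = Add(-32, Mul(8, Add(-5, 5))) = Add(-32, Mul(8, 0)) = Add(-32, 0) = -32)
Function('D')(q) = -1 (Function('D')(q) = Mul(-1, 1) = -1)
H = 293 (H = Add(4, Pow(Add(12, 5), 2)) = Add(4, Pow(17, 2)) = Add(4, 289) = 293)
Mul(H, Function('D')(Function('V')(Function('I')(-1)))) = Mul(293, -1) = -293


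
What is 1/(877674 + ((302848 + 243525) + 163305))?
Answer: 1/1587352 ≈ 6.2998e-7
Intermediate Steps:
1/(877674 + ((302848 + 243525) + 163305)) = 1/(877674 + (546373 + 163305)) = 1/(877674 + 709678) = 1/1587352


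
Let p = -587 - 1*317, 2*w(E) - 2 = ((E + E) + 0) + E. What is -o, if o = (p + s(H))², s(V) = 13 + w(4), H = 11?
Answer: -781456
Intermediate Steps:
w(E) = 1 + 3*E/2 (w(E) = 1 + (((E + E) + 0) + E)/2 = 1 + ((2*E + 0) + E)/2 = 1 + (2*E + E)/2 = 1 + (3*E)/2 = 1 + 3*E/2)
s(V) = 20 (s(V) = 13 + (1 + (3/2)*4) = 13 + (1 + 6) = 13 + 7 = 20)
p = -904 (p = -587 - 317 = -904)
o = 781456 (o = (-904 + 20)² = (-884)² = 781456)
-o = -1*781456 = -781456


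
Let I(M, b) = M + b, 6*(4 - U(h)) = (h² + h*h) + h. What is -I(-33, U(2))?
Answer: 92/3 ≈ 30.667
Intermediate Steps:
U(h) = 4 - h²/3 - h/6 (U(h) = 4 - ((h² + h*h) + h)/6 = 4 - ((h² + h²) + h)/6 = 4 - (2*h² + h)/6 = 4 - (h + 2*h²)/6 = 4 + (-h²/3 - h/6) = 4 - h²/3 - h/6)
-I(-33, U(2)) = -(-33 + (4 - ⅓*2² - ⅙*2)) = -(-33 + (4 - ⅓*4 - ⅓)) = -(-33 + (4 - 4/3 - ⅓)) = -(-33 + 7/3) = -1*(-92/3) = 92/3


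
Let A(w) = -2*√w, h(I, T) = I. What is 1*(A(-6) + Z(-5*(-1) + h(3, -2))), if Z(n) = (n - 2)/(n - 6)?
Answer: 3 - 2*I*√6 ≈ 3.0 - 4.899*I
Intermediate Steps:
Z(n) = (-2 + n)/(-6 + n)
1*(A(-6) + Z(-5*(-1) + h(3, -2))) = 1*(-2*I*√6 + (-2 + (-5*(-1) + 3))/(-6 + (-5*(-1) + 3))) = 1*(-2*I*√6 + (-2 + (5 + 3))/(-6 + (5 + 3))) = 1*(-2*I*√6 + (-2 + 8)/(-6 + 8)) = 1*(-2*I*√6 + 6/2) = 1*(-2*I*√6 + (½)*6) = 1*(-2*I*√6 + 3) = 1*(3 - 2*I*√6) = 3 - 2*I*√6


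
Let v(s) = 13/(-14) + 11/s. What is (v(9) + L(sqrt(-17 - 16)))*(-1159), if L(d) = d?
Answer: -42883/126 - 1159*I*sqrt(33) ≈ -340.34 - 6657.9*I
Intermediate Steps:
v(s) = -13/14 + 11/s (v(s) = 13*(-1/14) + 11/s = -13/14 + 11/s)
(v(9) + L(sqrt(-17 - 16)))*(-1159) = ((-13/14 + 11/9) + sqrt(-17 - 16))*(-1159) = ((-13/14 + 11*(1/9)) + sqrt(-33))*(-1159) = ((-13/14 + 11/9) + I*sqrt(33))*(-1159) = (37/126 + I*sqrt(33))*(-1159) = -42883/126 - 1159*I*sqrt(33)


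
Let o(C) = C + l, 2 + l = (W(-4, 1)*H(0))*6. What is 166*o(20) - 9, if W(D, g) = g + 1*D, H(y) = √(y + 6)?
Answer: 2979 - 2988*√6 ≈ -4340.1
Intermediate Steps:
H(y) = √(6 + y)
W(D, g) = D + g (W(D, g) = g + D = D + g)
l = -2 - 18*√6 (l = -2 + ((-4 + 1)*√(6 + 0))*6 = -2 - 3*√6*6 = -2 - 18*√6 ≈ -46.091)
o(C) = -2 + C - 18*√6 (o(C) = C + (-2 - 18*√6) = -2 + C - 18*√6)
166*o(20) - 9 = 166*(-2 + 20 - 18*√6) - 9 = 166*(18 - 18*√6) - 9 = (2988 - 2988*√6) - 9 = 2979 - 2988*√6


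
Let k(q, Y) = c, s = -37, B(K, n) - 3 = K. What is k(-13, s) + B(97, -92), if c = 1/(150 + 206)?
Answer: 35601/356 ≈ 100.00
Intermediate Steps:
B(K, n) = 3 + K
c = 1/356 ≈ 0.0028090
k(q, Y) = 1/356
k(-13, s) + B(97, -92) = 1/356 + (3 + 97) = 1/356 + 100 = 35601/356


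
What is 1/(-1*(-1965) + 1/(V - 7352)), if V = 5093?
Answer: 2259/4438934 ≈ 0.00050891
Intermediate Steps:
1/(-1*(-1965) + 1/(V - 7352)) = 1/(-1*(-1965) + 1/(5093 - 7352)) = 1/(1965 + 1/(-2259)) = 1/(1965 - 1/2259) = 1/(4438934/2259) = 2259/4438934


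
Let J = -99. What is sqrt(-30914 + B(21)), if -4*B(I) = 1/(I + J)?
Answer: I*sqrt(752323026)/156 ≈ 175.82*I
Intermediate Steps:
B(I) = -1/(4*(-99 + I)) (B(I) = -1/(4*(I - 99)) = -1/(4*(-99 + I)))
sqrt(-30914 + B(21)) = sqrt(-30914 - 1/(-396 + 4*21)) = sqrt(-30914 - 1/(-396 + 84)) = sqrt(-30914 - 1/(-312)) = sqrt(-30914 - 1*(-1/312)) = sqrt(-30914 + 1/312) = sqrt(-9645167/312) = I*sqrt(752323026)/156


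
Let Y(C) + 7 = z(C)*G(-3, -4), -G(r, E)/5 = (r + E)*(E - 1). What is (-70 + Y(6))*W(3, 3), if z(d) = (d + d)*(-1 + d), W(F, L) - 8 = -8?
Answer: 0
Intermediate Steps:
G(r, E) = -5*(-1 + E)*(E + r) (G(r, E) = -5*(r + E)*(E - 1) = -5*(E + r)*(-1 + E) = -5*(-1 + E)*(E + r))
W(F, L) = 0 (W(F, L) = 8 - 8 = 0)
z(d) = 2*d*(-1 + d) (z(d) = (2*d)*(-1 + d) = 2*d*(-1 + d))
Y(C) = -7 - 350*C*(-1 + C) (Y(C) = -7 + (2*C*(-1 + C))*(-5*(-4)**2 + 5*(-4) + 5*(-3) - 5*(-4)*(-3)) = -7 + (2*C*(-1 + C))*(-5*16 - 20 - 15 - 60) = -7 + (2*C*(-1 + C))*(-80 - 20 - 15 - 60) = -7 + (2*C*(-1 + C))*(-175) = -7 - 350*C*(-1 + C))
(-70 + Y(6))*W(3, 3) = (-70 + (-7 - 350*6**2 + 350*6))*0 = (-70 + (-7 - 350*36 + 2100))*0 = (-70 + (-7 - 12600 + 2100))*0 = (-70 - 10507)*0 = -10577*0 = 0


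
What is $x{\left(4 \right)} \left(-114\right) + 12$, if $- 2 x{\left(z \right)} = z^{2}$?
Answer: $924$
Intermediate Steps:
$x{\left(z \right)} = - \frac{z^{2}}{2}$
$x{\left(4 \right)} \left(-114\right) + 12 = - \frac{4^{2}}{2} \left(-114\right) + 12 = \left(- \frac{1}{2}\right) 16 \left(-114\right) + 12 = \left(-8\right) \left(-114\right) + 12 = 912 + 12 = 924$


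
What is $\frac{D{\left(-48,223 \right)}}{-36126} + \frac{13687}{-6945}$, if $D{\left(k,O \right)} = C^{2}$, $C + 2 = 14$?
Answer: $- \frac{9175123}{4646205} \approx -1.9748$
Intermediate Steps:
$C = 12$ ($C = -2 + 14 = 12$)
$D{\left(k,O \right)} = 144$ ($D{\left(k,O \right)} = 12^{2} = 144$)
$\frac{D{\left(-48,223 \right)}}{-36126} + \frac{13687}{-6945} = \frac{144}{-36126} + \frac{13687}{-6945} = 144 \left(- \frac{1}{36126}\right) + 13687 \left(- \frac{1}{6945}\right) = - \frac{8}{2007} - \frac{13687}{6945} = - \frac{9175123}{4646205}$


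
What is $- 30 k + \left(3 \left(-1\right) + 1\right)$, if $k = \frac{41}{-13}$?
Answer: $\frac{1204}{13} \approx 92.615$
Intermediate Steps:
$k = - \frac{41}{13}$ ($k = 41 \left(- \frac{1}{13}\right) = - \frac{41}{13} \approx -3.1538$)
$- 30 k + \left(3 \left(-1\right) + 1\right) = \left(-30\right) \left(- \frac{41}{13}\right) + \left(3 \left(-1\right) + 1\right) = \frac{1230}{13} + \left(-3 + 1\right) = \frac{1230}{13} - 2 = \frac{1204}{13}$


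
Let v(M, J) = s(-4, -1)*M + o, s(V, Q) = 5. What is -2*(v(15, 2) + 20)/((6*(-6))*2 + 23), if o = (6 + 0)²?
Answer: 262/49 ≈ 5.3469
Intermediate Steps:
o = 36 (o = 6² = 36)
v(M, J) = 36 + 5*M (v(M, J) = 5*M + 36 = 36 + 5*M)
-2*(v(15, 2) + 20)/((6*(-6))*2 + 23) = -2*((36 + 5*15) + 20)/((6*(-6))*2 + 23) = -2*((36 + 75) + 20)/(-36*2 + 23) = -2*(111 + 20)/(-72 + 23) = -262/(-49) = -262*(-1)/49 = -2*(-131/49) = 262/49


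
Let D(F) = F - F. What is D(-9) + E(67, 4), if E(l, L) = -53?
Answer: -53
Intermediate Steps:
D(F) = 0
D(-9) + E(67, 4) = 0 - 53 = -53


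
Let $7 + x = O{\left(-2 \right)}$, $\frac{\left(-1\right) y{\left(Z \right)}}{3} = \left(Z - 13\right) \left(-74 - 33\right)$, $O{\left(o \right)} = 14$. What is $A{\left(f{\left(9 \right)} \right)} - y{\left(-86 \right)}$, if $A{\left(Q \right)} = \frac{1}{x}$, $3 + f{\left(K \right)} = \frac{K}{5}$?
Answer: $\frac{222454}{7} \approx 31779.0$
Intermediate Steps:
$y{\left(Z \right)} = -4173 + 321 Z$ ($y{\left(Z \right)} = - 3 \left(Z - 13\right) \left(-74 - 33\right) = - 3 \left(-13 + Z\right) \left(-107\right) = - 3 \left(1391 - 107 Z\right) = -4173 + 321 Z$)
$f{\left(K \right)} = -3 + \frac{K}{5}$
$x = 7$ ($x = -7 + 14 = 7$)
$A{\left(Q \right)} = \frac{1}{7}$
$A{\left(f{\left(9 \right)} \right)} - y{\left(-86 \right)} = \frac{1}{7} - \left(-4173 + 321 \left(-86\right)\right) = \frac{1}{7} - \left(-4173 - 27606\right) = \frac{1}{7} - -31779 = \frac{1}{7} + 31779 = \frac{222454}{7}$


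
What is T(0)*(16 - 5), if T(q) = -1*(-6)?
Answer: 66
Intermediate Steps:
T(q) = 6
T(0)*(16 - 5) = 6*(16 - 5) = 6*11 = 66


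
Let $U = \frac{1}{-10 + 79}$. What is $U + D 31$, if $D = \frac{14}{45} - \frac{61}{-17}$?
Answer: $\frac{2127134}{17595} \approx 120.89$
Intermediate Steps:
$D = \frac{2983}{765}$ ($D = 14 \cdot \frac{1}{45} - - \frac{61}{17} = \frac{14}{45} + \frac{61}{17} = \frac{2983}{765} \approx 3.8993$)
$U = \frac{1}{69} \approx 0.014493$
$U + D 31 = \frac{1}{69} + \frac{2983}{765} \cdot 31 = \frac{1}{69} + \frac{92473}{765} = \frac{2127134}{17595}$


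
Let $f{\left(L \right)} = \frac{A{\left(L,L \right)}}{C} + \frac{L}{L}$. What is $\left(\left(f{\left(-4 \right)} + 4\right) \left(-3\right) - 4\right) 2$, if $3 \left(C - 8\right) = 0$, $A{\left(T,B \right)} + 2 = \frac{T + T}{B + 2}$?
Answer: $- \frac{79}{2} \approx -39.5$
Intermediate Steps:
$A{\left(T,B \right)} = -2 + \frac{2 T}{2 + B}$ ($A{\left(T,B \right)} = -2 + \frac{T + T}{B + 2} = -2 + \frac{2 T}{2 + B}$)
$C = 8$ ($C = 8 + \frac{1}{3} \cdot 0 = 8 + 0 = 8$)
$f{\left(L \right)} = 1 - \frac{1}{2 \left(2 + L\right)}$ ($f{\left(L \right)} = \frac{2 \frac{1}{2 + L} \left(-2 + L - L\right)}{8} + \frac{L}{L} = 2 \frac{1}{2 + L} \left(-2\right) \frac{1}{8} + 1 = - \frac{4}{2 + L} \frac{1}{8} + 1 = - \frac{1}{2 \left(2 + L\right)} + 1 = 1 - \frac{1}{2 \left(2 + L\right)}$)
$\left(\left(f{\left(-4 \right)} + 4\right) \left(-3\right) - 4\right) 2 = \left(\left(\frac{\frac{3}{2} - 4}{2 - 4} + 4\right) \left(-3\right) - 4\right) 2 = \left(\left(\frac{1}{-2} \left(- \frac{5}{2}\right) + 4\right) \left(-3\right) - 4\right) 2 = \left(\left(\left(- \frac{1}{2}\right) \left(- \frac{5}{2}\right) + 4\right) \left(-3\right) - 4\right) 2 = \left(\left(\frac{5}{4} + 4\right) \left(-3\right) - 4\right) 2 = \left(\frac{21}{4} \left(-3\right) - 4\right) 2 = \left(- \frac{63}{4} - 4\right) 2 = \left(- \frac{79}{4}\right) 2 = - \frac{79}{2}$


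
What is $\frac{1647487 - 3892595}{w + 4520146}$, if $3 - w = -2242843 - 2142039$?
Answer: $- \frac{2245108}{8905031} \approx -0.25212$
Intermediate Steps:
$w = 4384885$ ($w = 3 - \left(-2242843 - 2142039\right) = 3 - -4384882 = 3 + 4384882 = 4384885$)
$\frac{1647487 - 3892595}{w + 4520146} = \frac{1647487 - 3892595}{4384885 + 4520146} = - \frac{2245108}{8905031}$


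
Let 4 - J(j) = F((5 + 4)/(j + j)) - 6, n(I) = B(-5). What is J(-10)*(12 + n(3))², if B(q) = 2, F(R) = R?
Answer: 10241/5 ≈ 2048.2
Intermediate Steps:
n(I) = 2
J(j) = 10 - 9/(2*j) (J(j) = 4 - ((5 + 4)/(j + j) - 6) = 4 - (9/((2*j)) - 6) = 4 - (9*(1/(2*j)) - 6) = 4 - (9/(2*j) - 6) = 4 - (-6 + 9/(2*j)) = 4 + (6 - 9/(2*j)) = 10 - 9/(2*j))
J(-10)*(12 + n(3))² = (10 - 9/2/(-10))*(12 + 2)² = (10 - 9/2*(-⅒))*14² = (10 + 9/20)*196 = (209/20)*196 = 10241/5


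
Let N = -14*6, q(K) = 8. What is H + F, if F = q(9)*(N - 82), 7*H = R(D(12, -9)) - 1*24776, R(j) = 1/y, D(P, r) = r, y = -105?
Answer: -3577561/735 ≈ -4867.4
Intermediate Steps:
N = -84
R(j) = -1/105 (R(j) = 1/(-105) = -1/105)
H = -2601481/735 (H = (-1/105 - 1*24776)/7 = (-1/105 - 24776)/7 = (1/7)*(-2601481/105) = -2601481/735 ≈ -3539.4)
F = -1328 (F = 8*(-84 - 82) = 8*(-166) = -1328)
H + F = -2601481/735 - 1328 = -3577561/735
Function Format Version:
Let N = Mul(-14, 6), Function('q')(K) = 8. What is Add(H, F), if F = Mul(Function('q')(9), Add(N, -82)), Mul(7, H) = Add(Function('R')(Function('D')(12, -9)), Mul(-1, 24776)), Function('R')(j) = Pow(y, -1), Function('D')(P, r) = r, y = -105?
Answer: Rational(-3577561, 735) ≈ -4867.4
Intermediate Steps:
N = -84
Function('R')(j) = Rational(-1, 105) (Function('R')(j) = Pow(-105, -1) = Rational(-1, 105))
H = Rational(-2601481, 735) (H = Mul(Rational(1, 7), Add(Rational(-1, 105), Mul(-1, 24776))) = Mul(Rational(1, 7), Add(Rational(-1, 105), -24776)) = Mul(Rational(1, 7), Rational(-2601481, 105)) = Rational(-2601481, 735) ≈ -3539.4)
F = -1328 (F = Mul(8, Add(-84, -82)) = Mul(8, -166) = -1328)
Add(H, F) = Add(Rational(-2601481, 735), -1328) = Rational(-3577561, 735)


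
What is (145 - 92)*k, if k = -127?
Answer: -6731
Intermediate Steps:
(145 - 92)*k = (145 - 92)*(-127) = 53*(-127) = -6731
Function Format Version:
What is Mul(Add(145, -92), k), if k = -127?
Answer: -6731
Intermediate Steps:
Mul(Add(145, -92), k) = Mul(Add(145, -92), -127) = Mul(53, -127) = -6731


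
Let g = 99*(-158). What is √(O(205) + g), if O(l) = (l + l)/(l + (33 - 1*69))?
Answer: 4*I*√165193/13 ≈ 125.06*I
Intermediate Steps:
g = -15642
O(l) = 2*l/(-36 + l) (O(l) = (2*l)/(l + (33 - 69)) = (2*l)/(l - 36) = (2*l)/(-36 + l) = 2*l/(-36 + l))
√(O(205) + g) = √(2*205/(-36 + 205) - 15642) = √(2*205/169 - 15642) = √(2*205*(1/169) - 15642) = √(410/169 - 15642) = √(-2643088/169) = 4*I*√165193/13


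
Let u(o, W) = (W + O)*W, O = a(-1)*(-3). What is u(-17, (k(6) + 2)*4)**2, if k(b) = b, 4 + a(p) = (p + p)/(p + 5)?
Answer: 2119936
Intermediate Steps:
a(p) = -4 + 2*p/(5 + p) (a(p) = -4 + (p + p)/(p + 5) = -4 + (2*p)/(5 + p) = -4 + 2*p/(5 + p))
O = 27/2 (O = (2*(-10 - 1*(-1))/(5 - 1))*(-3) = (2*(-10 + 1)/4)*(-3) = (2*(1/4)*(-9))*(-3) = -9/2*(-3) = 27/2 ≈ 13.500)
u(o, W) = W*(27/2 + W) (u(o, W) = (W + 27/2)*W = (27/2 + W)*W = W*(27/2 + W))
u(-17, (k(6) + 2)*4)**2 = (((6 + 2)*4)*(27 + 2*((6 + 2)*4))/2)**2 = ((8*4)*(27 + 2*(8*4))/2)**2 = ((1/2)*32*(27 + 2*32))**2 = ((1/2)*32*(27 + 64))**2 = ((1/2)*32*91)**2 = 1456**2 = 2119936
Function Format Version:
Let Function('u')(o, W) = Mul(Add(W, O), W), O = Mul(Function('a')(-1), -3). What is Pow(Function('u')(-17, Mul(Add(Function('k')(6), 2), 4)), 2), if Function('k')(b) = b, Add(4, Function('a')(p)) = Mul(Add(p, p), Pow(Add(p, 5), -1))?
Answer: 2119936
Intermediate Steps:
Function('a')(p) = Add(-4, Mul(2, p, Pow(Add(5, p), -1))) (Function('a')(p) = Add(-4, Mul(Add(p, p), Pow(Add(p, 5), -1))) = Add(-4, Mul(Mul(2, p), Pow(Add(5, p), -1))) = Add(-4, Mul(2, p, Pow(Add(5, p), -1))))
O = Rational(27, 2) (O = Mul(Mul(2, Pow(Add(5, -1), -1), Add(-10, Mul(-1, -1))), -3) = Mul(Mul(2, Pow(4, -1), Add(-10, 1)), -3) = Mul(Mul(2, Rational(1, 4), -9), -3) = Mul(Rational(-9, 2), -3) = Rational(27, 2) ≈ 13.500)
Function('u')(o, W) = Mul(W, Add(Rational(27, 2), W)) (Function('u')(o, W) = Mul(Add(W, Rational(27, 2)), W) = Mul(Add(Rational(27, 2), W), W) = Mul(W, Add(Rational(27, 2), W)))
Pow(Function('u')(-17, Mul(Add(Function('k')(6), 2), 4)), 2) = Pow(Mul(Rational(1, 2), Mul(Add(6, 2), 4), Add(27, Mul(2, Mul(Add(6, 2), 4)))), 2) = Pow(Mul(Rational(1, 2), Mul(8, 4), Add(27, Mul(2, Mul(8, 4)))), 2) = Pow(Mul(Rational(1, 2), 32, Add(27, Mul(2, 32))), 2) = Pow(Mul(Rational(1, 2), 32, Add(27, 64)), 2) = Pow(Mul(Rational(1, 2), 32, 91), 2) = Pow(1456, 2) = 2119936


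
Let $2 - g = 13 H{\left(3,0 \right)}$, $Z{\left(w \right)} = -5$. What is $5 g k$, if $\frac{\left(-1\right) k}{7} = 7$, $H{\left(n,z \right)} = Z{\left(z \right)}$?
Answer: $-16415$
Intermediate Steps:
$H{\left(n,z \right)} = -5$
$k = -49$ ($k = \left(-7\right) 7 = -49$)
$g = 67$ ($g = 2 - 13 \left(-5\right) = 2 - -65 = 2 + 65 = 67$)
$5 g k = 5 \cdot 67 \left(-49\right) = 335 \left(-49\right) = -16415$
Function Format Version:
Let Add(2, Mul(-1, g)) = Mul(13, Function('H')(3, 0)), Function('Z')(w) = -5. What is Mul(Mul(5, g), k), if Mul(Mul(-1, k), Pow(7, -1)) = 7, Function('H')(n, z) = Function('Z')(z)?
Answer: -16415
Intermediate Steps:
Function('H')(n, z) = -5
k = -49 (k = Mul(-7, 7) = -49)
g = 67 (g = Add(2, Mul(-1, Mul(13, -5))) = Add(2, Mul(-1, -65)) = Add(2, 65) = 67)
Mul(Mul(5, g), k) = Mul(Mul(5, 67), -49) = Mul(335, -49) = -16415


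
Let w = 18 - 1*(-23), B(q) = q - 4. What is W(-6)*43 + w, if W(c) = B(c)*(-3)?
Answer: 1331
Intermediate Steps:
B(q) = -4 + q
W(c) = 12 - 3*c (W(c) = (-4 + c)*(-3) = 12 - 3*c)
w = 41 (w = 18 + 23 = 41)
W(-6)*43 + w = (12 - 3*(-6))*43 + 41 = (12 + 18)*43 + 41 = 30*43 + 41 = 1290 + 41 = 1331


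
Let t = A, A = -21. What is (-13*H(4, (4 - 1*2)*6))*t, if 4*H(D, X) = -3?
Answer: -819/4 ≈ -204.75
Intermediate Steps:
H(D, X) = -¾ (H(D, X) = (¼)*(-3) = -¾)
t = -21
(-13*H(4, (4 - 1*2)*6))*t = -13*(-¾)*(-21) = (39/4)*(-21) = -819/4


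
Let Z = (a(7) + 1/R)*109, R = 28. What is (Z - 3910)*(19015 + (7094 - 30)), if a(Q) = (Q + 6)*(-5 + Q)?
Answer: -782865501/28 ≈ -2.7959e+7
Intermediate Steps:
a(Q) = (-5 + Q)*(6 + Q) (a(Q) = (6 + Q)*(-5 + Q) = (-5 + Q)*(6 + Q))
Z = 79461/28 (Z = ((-30 + 7 + 7²) + 1/28)*109 = ((-30 + 7 + 49) + 1/28)*109 = (26 + 1/28)*109 = (729/28)*109 = 79461/28 ≈ 2837.9)
(Z - 3910)*(19015 + (7094 - 30)) = (79461/28 - 3910)*(19015 + (7094 - 30)) = -30019*(19015 + 7064)/28 = -30019/28*26079 = -782865501/28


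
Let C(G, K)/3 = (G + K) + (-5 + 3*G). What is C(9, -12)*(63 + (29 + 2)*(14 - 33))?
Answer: -29982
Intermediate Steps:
C(G, K) = -15 + 3*K + 12*G (C(G, K) = 3*((G + K) + (-5 + 3*G)) = 3*(-5 + K + 4*G) = -15 + 3*K + 12*G)
C(9, -12)*(63 + (29 + 2)*(14 - 33)) = (-15 + 3*(-12) + 12*9)*(63 + (29 + 2)*(14 - 33)) = (-15 - 36 + 108)*(63 + 31*(-19)) = 57*(63 - 589) = 57*(-526) = -29982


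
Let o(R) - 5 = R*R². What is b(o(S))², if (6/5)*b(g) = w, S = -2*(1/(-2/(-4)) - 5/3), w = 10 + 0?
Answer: 625/9 ≈ 69.444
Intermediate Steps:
w = 10
S = -⅔ (S = -2*(1/(-2*(-¼)) - 5*⅓) = -2*(1/(½) - 5/3) = -2*(1*2 - 5/3) = -2*(2 - 5/3) = -2*⅓ = -⅔ ≈ -0.66667)
o(R) = 5 + R³ (o(R) = 5 + R*R² = 5 + R³)
b(g) = 25/3 (b(g) = (⅚)*10 = 25/3)
b(o(S))² = (25/3)² = 625/9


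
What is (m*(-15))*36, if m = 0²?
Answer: 0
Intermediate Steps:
m = 0
(m*(-15))*36 = (0*(-15))*36 = 0*36 = 0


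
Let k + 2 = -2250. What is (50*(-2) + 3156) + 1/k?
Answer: 6882111/2252 ≈ 3056.0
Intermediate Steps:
k = -2252 (k = -2 - 2250 = -2252)
(50*(-2) + 3156) + 1/k = (50*(-2) + 3156) + 1/(-2252) = (-100 + 3156) - 1/2252 = 3056 - 1/2252 = 6882111/2252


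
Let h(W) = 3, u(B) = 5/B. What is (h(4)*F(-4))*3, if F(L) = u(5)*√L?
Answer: 18*I ≈ 18.0*I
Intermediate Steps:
F(L) = √L (F(L) = (5/5)*√L = (5*(⅕))*√L = 1*√L = √L)
(h(4)*F(-4))*3 = (3*√(-4))*3 = (3*(2*I))*3 = (6*I)*3 = 18*I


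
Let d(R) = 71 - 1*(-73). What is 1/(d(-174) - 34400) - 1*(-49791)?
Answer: 1705640495/34256 ≈ 49791.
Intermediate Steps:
d(R) = 144 (d(R) = 71 + 73 = 144)
1/(d(-174) - 34400) - 1*(-49791) = 1/(144 - 34400) - 1*(-49791) = 1/(-34256) + 49791 = -1/34256 + 49791 = 1705640495/34256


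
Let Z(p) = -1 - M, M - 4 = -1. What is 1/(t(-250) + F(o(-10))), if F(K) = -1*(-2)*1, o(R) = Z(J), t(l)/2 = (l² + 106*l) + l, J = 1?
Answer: 1/71502 ≈ 1.3986e-5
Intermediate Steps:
M = 3 (M = 4 - 1 = 3)
Z(p) = -4 (Z(p) = -1 - 1*3 = -1 - 3 = -4)
t(l) = 2*l² + 214*l (t(l) = 2*((l² + 106*l) + l) = 2*(l² + 107*l) = 2*l² + 214*l)
o(R) = -4
F(K) = 2 (F(K) = 2*1 = 2)
1/(t(-250) + F(o(-10))) = 1/(2*(-250)*(107 - 250) + 2) = 1/(2*(-250)*(-143) + 2) = 1/(71500 + 2) = 1/71502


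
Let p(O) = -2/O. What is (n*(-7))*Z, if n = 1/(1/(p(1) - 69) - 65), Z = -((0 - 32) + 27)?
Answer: 2485/4616 ≈ 0.53835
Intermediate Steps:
Z = 5 (Z = -(-32 + 27) = -1*(-5) = 5)
n = -71/4616 (n = 1/(1/(-2/1 - 69) - 65) = 1/(1/(-2*1 - 69) - 65) = 1/(1/(-2 - 69) - 65) = 1/(1/(-71) - 65) = 1/(-1/71 - 65) = 1/(-4616/71) = -71/4616 ≈ -0.015381)
(n*(-7))*Z = -71/4616*(-7)*5 = (497/4616)*5 = 2485/4616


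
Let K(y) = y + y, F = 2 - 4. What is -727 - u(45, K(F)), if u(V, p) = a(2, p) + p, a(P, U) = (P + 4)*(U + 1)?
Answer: -705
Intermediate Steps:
F = -2
a(P, U) = (1 + U)*(4 + P) (a(P, U) = (4 + P)*(1 + U) = (1 + U)*(4 + P))
K(y) = 2*y
u(V, p) = 6 + 7*p (u(V, p) = (4 + 2 + 4*p + 2*p) + p = (6 + 6*p) + p = 6 + 7*p)
-727 - u(45, K(F)) = -727 - (6 + 7*(2*(-2))) = -727 - (6 + 7*(-4)) = -727 - (6 - 28) = -727 - 1*(-22) = -727 + 22 = -705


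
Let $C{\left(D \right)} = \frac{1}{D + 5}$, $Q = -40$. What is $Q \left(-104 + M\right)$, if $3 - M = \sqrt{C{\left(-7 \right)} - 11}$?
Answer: $4040 + 20 i \sqrt{46} \approx 4040.0 + 135.65 i$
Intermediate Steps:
$C{\left(D \right)} = \frac{1}{5 + D}$
$M = 3 - \frac{i \sqrt{46}}{2}$ ($M = 3 - \sqrt{\frac{1}{5 - 7} - 11} = 3 - \sqrt{\frac{1}{-2} - 11} = 3 - \sqrt{- \frac{1}{2} - 11} = 3 - \sqrt{- \frac{23}{2}} = 3 - \frac{i \sqrt{46}}{2} \approx 3.0 - 3.3912 i$)
$Q \left(-104 + M\right) = - 40 \left(-104 + \left(3 - \frac{i \sqrt{46}}{2}\right)\right) = - 40 \left(-101 - \frac{i \sqrt{46}}{2}\right) = 4040 + 20 i \sqrt{46}$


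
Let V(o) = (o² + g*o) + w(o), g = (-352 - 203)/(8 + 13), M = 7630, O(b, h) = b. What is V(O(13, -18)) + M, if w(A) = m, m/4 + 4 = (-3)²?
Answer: 52328/7 ≈ 7475.4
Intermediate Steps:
m = 20 (m = -16 + 4*(-3)² = -16 + 4*9 = -16 + 36 = 20)
w(A) = 20
g = -185/7 (g = -555/21 = -555*1/21 = -185/7 ≈ -26.429)
V(o) = 20 + o² - 185*o/7 (V(o) = (o² - 185*o/7) + 20 = 20 + o² - 185*o/7)
V(O(13, -18)) + M = (20 + 13² - 185/7*13) + 7630 = (20 + 169 - 2405/7) + 7630 = -1082/7 + 7630 = 52328/7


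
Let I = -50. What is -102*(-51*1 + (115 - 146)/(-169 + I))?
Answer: 378692/73 ≈ 5187.6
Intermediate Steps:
-102*(-51*1 + (115 - 146)/(-169 + I)) = -102*(-51*1 + (115 - 146)/(-169 - 50)) = -102*(-51 - 31/(-219)) = -102*(-51 - 31*(-1/219)) = -102*(-51 + 31/219) = -102*(-11138/219) = 378692/73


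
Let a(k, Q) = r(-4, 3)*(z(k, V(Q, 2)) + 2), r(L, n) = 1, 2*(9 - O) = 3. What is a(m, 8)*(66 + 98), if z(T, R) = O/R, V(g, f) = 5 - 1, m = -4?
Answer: 1271/2 ≈ 635.50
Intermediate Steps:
O = 15/2 (O = 9 - ½*3 = 9 - 3/2 = 15/2 ≈ 7.5000)
V(g, f) = 4
z(T, R) = 15/(2*R)
a(k, Q) = 31/8 (a(k, Q) = 1*((15/2)/4 + 2) = 1*((15/2)*(¼) + 2) = 1*(15/8 + 2) = 1*(31/8) = 31/8)
a(m, 8)*(66 + 98) = 31*(66 + 98)/8 = (31/8)*164 = 1271/2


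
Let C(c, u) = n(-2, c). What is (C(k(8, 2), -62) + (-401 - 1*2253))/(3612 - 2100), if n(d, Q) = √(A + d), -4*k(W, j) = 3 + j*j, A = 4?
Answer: -1327/756 + √2/1512 ≈ -1.7544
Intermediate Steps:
k(W, j) = -¾ - j²/4 (k(W, j) = -(3 + j*j)/4 = -(3 + j²)/4 = -¾ - j²/4)
n(d, Q) = √(4 + d)
C(c, u) = √2 (C(c, u) = √(4 - 2) = √2)
(C(k(8, 2), -62) + (-401 - 1*2253))/(3612 - 2100) = (√2 + (-401 - 1*2253))/(3612 - 2100) = (√2 + (-401 - 2253))/1512 = (√2 - 2654)*(1/1512) = (-2654 + √2)*(1/1512) = -1327/756 + √2/1512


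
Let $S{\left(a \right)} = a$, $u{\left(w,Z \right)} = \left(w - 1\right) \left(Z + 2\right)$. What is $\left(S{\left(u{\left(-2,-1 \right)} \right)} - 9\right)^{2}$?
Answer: $144$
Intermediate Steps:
$u{\left(w,Z \right)} = \left(-1 + w\right) \left(2 + Z\right)$
$\left(S{\left(u{\left(-2,-1 \right)} \right)} - 9\right)^{2} = \left(\left(-2 - -1 + 2 \left(-2\right) - -2\right) - 9\right)^{2} = \left(\left(-2 + 1 - 4 + 2\right) - 9\right)^{2} = \left(-3 - 9\right)^{2} = \left(-12\right)^{2} = 144$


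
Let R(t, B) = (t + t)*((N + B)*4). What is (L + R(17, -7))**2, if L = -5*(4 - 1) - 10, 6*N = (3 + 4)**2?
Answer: 160801/9 ≈ 17867.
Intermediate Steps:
N = 49/6 (N = (3 + 4)**2/6 = (1/6)*7**2 = (1/6)*49 = 49/6 ≈ 8.1667)
L = -25 (L = -5*3 - 10 = -15 - 10 = -25)
R(t, B) = 2*t*(98/3 + 4*B) (R(t, B) = (t + t)*((49/6 + B)*4) = (2*t)*(98/3 + 4*B) = 2*t*(98/3 + 4*B))
(L + R(17, -7))**2 = (-25 + (4/3)*17*(49 + 6*(-7)))**2 = (-25 + (4/3)*17*(49 - 42))**2 = (-25 + (4/3)*17*7)**2 = (-25 + 476/3)**2 = (401/3)**2 = 160801/9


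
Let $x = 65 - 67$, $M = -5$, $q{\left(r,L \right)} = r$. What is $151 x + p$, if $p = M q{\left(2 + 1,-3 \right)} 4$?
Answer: $-362$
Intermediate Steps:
$x = -2$
$p = -60$ ($p = - 5 \left(2 + 1\right) 4 = \left(-5\right) 3 \cdot 4 = \left(-15\right) 4 = -60$)
$151 x + p = 151 \left(-2\right) - 60 = -302 - 60 = -362$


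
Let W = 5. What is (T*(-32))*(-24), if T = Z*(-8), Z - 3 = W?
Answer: -49152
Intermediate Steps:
Z = 8 (Z = 3 + 5 = 8)
T = -64 (T = 8*(-8) = -64)
(T*(-32))*(-24) = -64*(-32)*(-24) = 2048*(-24) = -49152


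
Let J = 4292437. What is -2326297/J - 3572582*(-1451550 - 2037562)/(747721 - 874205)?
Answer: -13376455744234214289/135731150377 ≈ -9.8551e+7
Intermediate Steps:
-2326297/J - 3572582*(-1451550 - 2037562)/(747721 - 874205) = -2326297/4292437 - 3572582*(-1451550 - 2037562)/(747721 - 874205) = -2326297*1/4292437 - 3572582/((-126484/(-3489112))) = -2326297/4292437 - 3572582/((-126484*(-1/3489112))) = -2326297/4292437 - 3572582/31621/872278 = -2326297/4292437 - 3572582*872278/31621 = -2326297/4292437 - 3116284681796/31621 = -13376455744234214289/135731150377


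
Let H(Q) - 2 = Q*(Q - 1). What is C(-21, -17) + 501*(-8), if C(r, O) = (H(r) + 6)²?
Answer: 216892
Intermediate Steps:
H(Q) = 2 + Q*(-1 + Q) (H(Q) = 2 + Q*(Q - 1) = 2 + Q*(-1 + Q))
C(r, O) = (8 + r² - r)² (C(r, O) = ((2 + r² - r) + 6)² = (8 + r² - r)²)
C(-21, -17) + 501*(-8) = (8 + (-21)² - 1*(-21))² + 501*(-8) = (8 + 441 + 21)² - 4008 = 470² - 4008 = 220900 - 4008 = 216892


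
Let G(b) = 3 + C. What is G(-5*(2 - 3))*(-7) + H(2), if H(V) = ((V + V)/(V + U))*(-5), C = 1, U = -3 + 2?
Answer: -48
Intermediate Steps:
U = -1
G(b) = 4 (G(b) = 3 + 1 = 4)
H(V) = -10*V/(-1 + V) (H(V) = ((V + V)/(V - 1))*(-5) = ((2*V)/(-1 + V))*(-5) = (2*V/(-1 + V))*(-5) = -10*V/(-1 + V))
G(-5*(2 - 3))*(-7) + H(2) = 4*(-7) - 10*2/(-1 + 2) = -28 - 10*2/1 = -28 - 10*2*1 = -28 - 20 = -48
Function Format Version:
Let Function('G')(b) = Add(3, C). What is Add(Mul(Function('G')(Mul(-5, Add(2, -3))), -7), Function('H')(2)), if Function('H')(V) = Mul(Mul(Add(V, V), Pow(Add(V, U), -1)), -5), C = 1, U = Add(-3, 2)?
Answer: -48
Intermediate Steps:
U = -1
Function('G')(b) = 4 (Function('G')(b) = Add(3, 1) = 4)
Function('H')(V) = Mul(-10, V, Pow(Add(-1, V), -1)) (Function('H')(V) = Mul(Mul(Add(V, V), Pow(Add(V, -1), -1)), -5) = Mul(Mul(Mul(2, V), Pow(Add(-1, V), -1)), -5) = Mul(Mul(2, V, Pow(Add(-1, V), -1)), -5) = Mul(-10, V, Pow(Add(-1, V), -1)))
Add(Mul(Function('G')(Mul(-5, Add(2, -3))), -7), Function('H')(2)) = Add(Mul(4, -7), Mul(-10, 2, Pow(Add(-1, 2), -1))) = Add(-28, Mul(-10, 2, Pow(1, -1))) = Add(-28, Mul(-10, 2, 1)) = Add(-28, -20) = -48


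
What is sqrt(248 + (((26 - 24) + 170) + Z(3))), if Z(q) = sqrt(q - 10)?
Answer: sqrt(420 + I*sqrt(7)) ≈ 20.494 + 0.06455*I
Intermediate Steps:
Z(q) = sqrt(-10 + q)
sqrt(248 + (((26 - 24) + 170) + Z(3))) = sqrt(248 + (((26 - 24) + 170) + sqrt(-10 + 3))) = sqrt(248 + ((2 + 170) + sqrt(-7))) = sqrt(248 + (172 + I*sqrt(7))) = sqrt(420 + I*sqrt(7))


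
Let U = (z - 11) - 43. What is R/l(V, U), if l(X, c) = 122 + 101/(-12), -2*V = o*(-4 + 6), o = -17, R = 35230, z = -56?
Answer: 422760/1363 ≈ 310.17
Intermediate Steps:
V = 17 (V = -(-17)*(-4 + 6)/2 = -(-17)*2/2 = -1/2*(-34) = 17)
U = -110 (U = (-56 - 11) - 43 = -67 - 43 = -110)
l(X, c) = 1363/12 (l(X, c) = 122 + 101*(-1/12) = 122 - 101/12 = 1363/12)
R/l(V, U) = 35230/(1363/12) = 35230*(12/1363) = 422760/1363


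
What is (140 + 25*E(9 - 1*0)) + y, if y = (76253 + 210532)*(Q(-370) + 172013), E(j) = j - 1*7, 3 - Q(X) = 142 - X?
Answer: 49184774830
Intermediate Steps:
Q(X) = -139 + X (Q(X) = 3 - (142 - X) = 3 + (-142 + X) = -139 + X)
E(j) = -7 + j (E(j) = j - 7 = -7 + j)
y = 49184774640 (y = (76253 + 210532)*((-139 - 370) + 172013) = 286785*(-509 + 172013) = 286785*171504 = 49184774640)
(140 + 25*E(9 - 1*0)) + y = (140 + 25*(-7 + (9 - 1*0))) + 49184774640 = (140 + 25*(-7 + (9 + 0))) + 49184774640 = (140 + 25*(-7 + 9)) + 49184774640 = (140 + 25*2) + 49184774640 = (140 + 50) + 49184774640 = 190 + 49184774640 = 49184774830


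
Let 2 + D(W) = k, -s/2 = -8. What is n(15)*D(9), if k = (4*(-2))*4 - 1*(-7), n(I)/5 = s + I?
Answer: -4185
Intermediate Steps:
s = 16 (s = -2*(-8) = 16)
n(I) = 80 + 5*I (n(I) = 5*(16 + I) = 80 + 5*I)
k = -25 (k = -8*4 + 7 = -32 + 7 = -25)
D(W) = -27 (D(W) = -2 - 25 = -27)
n(15)*D(9) = (80 + 5*15)*(-27) = (80 + 75)*(-27) = 155*(-27) = -4185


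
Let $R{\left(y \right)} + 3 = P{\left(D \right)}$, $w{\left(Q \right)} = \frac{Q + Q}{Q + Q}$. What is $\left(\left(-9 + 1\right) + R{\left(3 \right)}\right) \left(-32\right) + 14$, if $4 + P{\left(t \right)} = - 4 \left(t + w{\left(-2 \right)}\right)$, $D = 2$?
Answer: $878$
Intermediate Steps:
$w{\left(Q \right)} = 1$ ($w{\left(Q \right)} = \frac{2 Q}{2 Q} = \frac{1}{2 Q} 2 Q = 1$)
$P{\left(t \right)} = -8 - 4 t$ ($P{\left(t \right)} = -4 - 4 \left(t + 1\right) = -4 - 4 \left(1 + t\right) = -4 - \left(4 + 4 t\right) = -8 - 4 t$)
$R{\left(y \right)} = -19$ ($R{\left(y \right)} = -3 - 16 = -19$)
$\left(\left(-9 + 1\right) + R{\left(3 \right)}\right) \left(-32\right) + 14 = \left(\left(-9 + 1\right) - 19\right) \left(-32\right) + 14 = \left(-8 - 19\right) \left(-32\right) + 14 = \left(-27\right) \left(-32\right) + 14 = 864 + 14 = 878$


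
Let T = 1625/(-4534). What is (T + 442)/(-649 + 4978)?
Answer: 4163/40806 ≈ 0.10202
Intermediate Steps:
T = -1625/4534 (T = 1625*(-1/4534) = -1625/4534 ≈ -0.35840)
(T + 442)/(-649 + 4978) = (-1625/4534 + 442)/(-649 + 4978) = (2002403/4534)/4329 = (2002403/4534)*(1/4329) = 4163/40806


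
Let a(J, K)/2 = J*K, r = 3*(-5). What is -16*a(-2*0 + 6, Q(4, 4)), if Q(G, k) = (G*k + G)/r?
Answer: 256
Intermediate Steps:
r = -15
Q(G, k) = -G/15 - G*k/15 (Q(G, k) = (G*k + G)/(-15) = (G + G*k)*(-1/15) = -G/15 - G*k/15)
a(J, K) = 2*J*K (a(J, K) = 2*(J*K) = 2*J*K)
-16*a(-2*0 + 6, Q(4, 4)) = -32*(-2*0 + 6)*(-1/15*4*(1 + 4)) = -32*(0 + 6)*(-1/15*4*5) = -32*6*(-4)/3 = -16*(-16) = 256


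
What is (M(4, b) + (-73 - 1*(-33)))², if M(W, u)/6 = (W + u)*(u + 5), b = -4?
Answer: 1600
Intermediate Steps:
M(W, u) = 6*(5 + u)*(W + u) (M(W, u) = 6*((W + u)*(u + 5)) = 6*((W + u)*(5 + u)) = 6*((5 + u)*(W + u)) = 6*(5 + u)*(W + u))
(M(4, b) + (-73 - 1*(-33)))² = ((6*(-4)² + 30*4 + 30*(-4) + 6*4*(-4)) + (-73 - 1*(-33)))² = ((6*16 + 120 - 120 - 96) + (-73 + 33))² = ((96 + 120 - 120 - 96) - 40)² = (0 - 40)² = (-40)² = 1600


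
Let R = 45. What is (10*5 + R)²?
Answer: 9025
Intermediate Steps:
(10*5 + R)² = (10*5 + 45)² = (50 + 45)² = 95² = 9025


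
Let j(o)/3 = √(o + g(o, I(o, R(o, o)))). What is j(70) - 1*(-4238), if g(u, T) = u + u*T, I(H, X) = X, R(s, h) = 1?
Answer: 4238 + 3*√210 ≈ 4281.5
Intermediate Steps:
g(u, T) = u + T*u
j(o) = 3*√3*√o (j(o) = 3*√(o + o*(1 + 1)) = 3*√(o + o*2) = 3*√(o + 2*o) = 3*√(3*o) = 3*(√3*√o) = 3*√3*√o)
j(70) - 1*(-4238) = 3*√3*√70 - 1*(-4238) = 3*√210 + 4238 = 4238 + 3*√210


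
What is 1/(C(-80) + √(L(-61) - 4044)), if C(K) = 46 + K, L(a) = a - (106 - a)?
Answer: -17/2714 - I*√267/1357 ≈ -0.0062638 - 0.012041*I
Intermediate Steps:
L(a) = -106 + 2*a (L(a) = a + (-106 + a) = -106 + 2*a)
1/(C(-80) + √(L(-61) - 4044)) = 1/((46 - 80) + √((-106 + 2*(-61)) - 4044)) = 1/(-34 + √((-106 - 122) - 4044)) = 1/(-34 + √(-228 - 4044)) = 1/(-34 + √(-4272)) = 1/(-34 + 4*I*√267)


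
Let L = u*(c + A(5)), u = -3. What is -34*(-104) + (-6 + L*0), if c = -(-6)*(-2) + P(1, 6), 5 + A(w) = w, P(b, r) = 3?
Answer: 3530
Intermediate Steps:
A(w) = -5 + w
c = -9 (c = -(-6)*(-2) + 3 = -2*6 + 3 = -12 + 3 = -9)
L = 27 (L = -3*(-9 + (-5 + 5)) = -3*(-9 + 0) = -3*(-9) = 27)
-34*(-104) + (-6 + L*0) = -34*(-104) + (-6 + 27*0) = 3536 + (-6 + 0) = 3536 - 6 = 3530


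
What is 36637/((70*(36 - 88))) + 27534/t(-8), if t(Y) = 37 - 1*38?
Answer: -100260397/3640 ≈ -27544.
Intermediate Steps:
t(Y) = -1 (t(Y) = 37 - 38 = -1)
36637/((70*(36 - 88))) + 27534/t(-8) = 36637/((70*(36 - 88))) + 27534/(-1) = 36637/((70*(-52))) + 27534*(-1) = 36637/(-3640) - 27534 = 36637*(-1/3640) - 27534 = -36637/3640 - 27534 = -100260397/3640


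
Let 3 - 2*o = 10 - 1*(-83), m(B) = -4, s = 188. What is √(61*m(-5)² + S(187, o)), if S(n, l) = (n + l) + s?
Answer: √1306 ≈ 36.139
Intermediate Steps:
o = -45 (o = 3/2 - (10 - 1*(-83))/2 = 3/2 - (10 + 83)/2 = 3/2 - ½*93 = 3/2 - 93/2 = -45)
S(n, l) = 188 + l + n (S(n, l) = (n + l) + 188 = (l + n) + 188 = 188 + l + n)
√(61*m(-5)² + S(187, o)) = √(61*(-4)² + (188 - 45 + 187)) = √(61*16 + 330) = √(976 + 330) = √1306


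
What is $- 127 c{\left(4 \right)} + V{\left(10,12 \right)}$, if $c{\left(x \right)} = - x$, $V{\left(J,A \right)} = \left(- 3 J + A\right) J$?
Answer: $328$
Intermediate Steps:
$V{\left(J,A \right)} = J \left(A - 3 J\right)$ ($V{\left(J,A \right)} = \left(A - 3 J\right) J = J \left(A - 3 J\right)$)
$- 127 c{\left(4 \right)} + V{\left(10,12 \right)} = - 127 \left(\left(-1\right) 4\right) + 10 \left(12 - 30\right) = \left(-127\right) \left(-4\right) + 10 \left(12 - 30\right) = 508 + 10 \left(-18\right) = 508 - 180 = 328$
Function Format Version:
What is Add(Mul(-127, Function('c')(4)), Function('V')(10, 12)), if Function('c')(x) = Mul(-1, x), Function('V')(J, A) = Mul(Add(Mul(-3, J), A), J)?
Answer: 328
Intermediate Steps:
Function('V')(J, A) = Mul(J, Add(A, Mul(-3, J))) (Function('V')(J, A) = Mul(Add(A, Mul(-3, J)), J) = Mul(J, Add(A, Mul(-3, J))))
Add(Mul(-127, Function('c')(4)), Function('V')(10, 12)) = Add(Mul(-127, Mul(-1, 4)), Mul(10, Add(12, Mul(-3, 10)))) = Add(Mul(-127, -4), Mul(10, Add(12, -30))) = Add(508, Mul(10, -18)) = Add(508, -180) = 328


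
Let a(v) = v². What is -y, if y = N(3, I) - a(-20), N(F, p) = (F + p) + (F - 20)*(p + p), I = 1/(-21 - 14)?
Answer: 13862/35 ≈ 396.06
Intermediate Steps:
I = -1/35 (I = 1/(-35) = -1/35 ≈ -0.028571)
N(F, p) = F + p + 2*p*(-20 + F) (N(F, p) = (F + p) + (-20 + F)*(2*p) = (F + p) + 2*p*(-20 + F) = F + p + 2*p*(-20 + F))
y = -13862/35 (y = (3 - 39*(-1/35) + 2*3*(-1/35)) - 1*(-20)² = (3 + 39/35 - 6/35) - 1*400 = 138/35 - 400 = -13862/35 ≈ -396.06)
-y = -1*(-13862/35) = 13862/35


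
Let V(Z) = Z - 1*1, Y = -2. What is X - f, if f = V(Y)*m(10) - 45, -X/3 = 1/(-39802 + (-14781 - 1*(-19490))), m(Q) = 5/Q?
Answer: 3263655/70186 ≈ 46.500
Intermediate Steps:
V(Z) = -1 + Z (V(Z) = Z - 1 = -1 + Z)
X = 3/35093 (X = -3/(-39802 + (-14781 - 1*(-19490))) = -3/(-39802 + (-14781 + 19490)) = -3/(-39802 + 4709) = -3/(-35093) = -3*(-1/35093) = 3/35093 ≈ 8.5487e-5)
f = -93/2 (f = (-1 - 2)*(5/10) - 45 = -15/10 - 45 = -3*1/2 - 45 = -3/2 - 45 = -93/2 ≈ -46.500)
X - f = 3/35093 - 1*(-93/2) = 3/35093 + 93/2 = 3263655/70186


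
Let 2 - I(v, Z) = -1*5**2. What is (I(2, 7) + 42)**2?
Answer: 4761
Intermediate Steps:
I(v, Z) = 27 (I(v, Z) = 2 - (-1)*5**2 = 2 - (-1)*25 = 2 - 1*(-25) = 2 + 25 = 27)
(I(2, 7) + 42)**2 = (27 + 42)**2 = 69**2 = 4761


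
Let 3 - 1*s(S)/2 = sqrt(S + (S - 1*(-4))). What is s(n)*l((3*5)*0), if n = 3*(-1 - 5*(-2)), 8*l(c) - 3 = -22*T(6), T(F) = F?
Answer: -387/4 + 129*sqrt(58)/4 ≈ 148.86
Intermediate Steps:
l(c) = -129/8 (l(c) = 3/8 + (-22*6)/8 = 3/8 + (1/8)*(-132) = 3/8 - 33/2 = -129/8)
n = 27 (n = 3*(-1 + 10) = 3*9 = 27)
s(S) = 6 - 2*sqrt(4 + 2*S) (s(S) = 6 - 2*sqrt(S + (S - 1*(-4))) = 6 - 2*sqrt(S + (S + 4)) = 6 - 2*sqrt(S + (4 + S)) = 6 - 2*sqrt(4 + 2*S))
s(n)*l((3*5)*0) = (6 - 2*sqrt(4 + 2*27))*(-129/8) = (6 - 2*sqrt(4 + 54))*(-129/8) = (6 - 2*sqrt(58))*(-129/8) = -387/4 + 129*sqrt(58)/4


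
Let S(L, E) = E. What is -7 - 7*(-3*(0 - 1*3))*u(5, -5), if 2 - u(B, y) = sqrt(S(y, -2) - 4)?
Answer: -133 + 63*I*sqrt(6) ≈ -133.0 + 154.32*I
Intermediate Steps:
u(B, y) = 2 - I*sqrt(6) (u(B, y) = 2 - sqrt(-2 - 4) = 2 - sqrt(-6) = 2 - I*sqrt(6))
-7 - 7*(-3*(0 - 1*3))*u(5, -5) = -7 - 7*(-3*(0 - 1*3))*(2 - I*sqrt(6)) = -7 - 7*(-3*(0 - 3))*(2 - I*sqrt(6)) = -7 - 7*(-3*(-3))*(2 - I*sqrt(6)) = -7 - 63*(2 - I*sqrt(6)) = -7 - 7*(18 - 9*I*sqrt(6)) = -7 + (-126 + 63*I*sqrt(6)) = -133 + 63*I*sqrt(6)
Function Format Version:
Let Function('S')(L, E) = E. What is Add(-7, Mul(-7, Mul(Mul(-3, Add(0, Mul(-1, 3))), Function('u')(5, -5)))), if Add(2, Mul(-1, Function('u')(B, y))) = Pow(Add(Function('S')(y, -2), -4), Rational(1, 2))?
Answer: Add(-133, Mul(63, I, Pow(6, Rational(1, 2)))) ≈ Add(-133.00, Mul(154.32, I))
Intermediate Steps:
Function('u')(B, y) = Add(2, Mul(-1, I, Pow(6, Rational(1, 2)))) (Function('u')(B, y) = Add(2, Mul(-1, Pow(Add(-2, -4), Rational(1, 2)))) = Add(2, Mul(-1, Pow(-6, Rational(1, 2)))) = Add(2, Mul(-1, Mul(I, Pow(6, Rational(1, 2))))) = Add(2, Mul(-1, I, Pow(6, Rational(1, 2)))))
Add(-7, Mul(-7, Mul(Mul(-3, Add(0, Mul(-1, 3))), Function('u')(5, -5)))) = Add(-7, Mul(-7, Mul(Mul(-3, Add(0, Mul(-1, 3))), Add(2, Mul(-1, I, Pow(6, Rational(1, 2))))))) = Add(-7, Mul(-7, Mul(Mul(-3, Add(0, -3)), Add(2, Mul(-1, I, Pow(6, Rational(1, 2))))))) = Add(-7, Mul(-7, Mul(Mul(-3, -3), Add(2, Mul(-1, I, Pow(6, Rational(1, 2))))))) = Add(-7, Mul(-7, Mul(9, Add(2, Mul(-1, I, Pow(6, Rational(1, 2))))))) = Add(-7, Mul(-7, Add(18, Mul(-9, I, Pow(6, Rational(1, 2)))))) = Add(-7, Add(-126, Mul(63, I, Pow(6, Rational(1, 2))))) = Add(-133, Mul(63, I, Pow(6, Rational(1, 2))))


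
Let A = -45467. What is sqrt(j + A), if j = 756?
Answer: I*sqrt(44711) ≈ 211.45*I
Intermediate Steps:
sqrt(j + A) = sqrt(756 - 45467) = sqrt(-44711) = I*sqrt(44711)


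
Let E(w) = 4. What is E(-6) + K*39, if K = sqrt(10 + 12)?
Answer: 4 + 39*sqrt(22) ≈ 186.93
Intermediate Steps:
K = sqrt(22) ≈ 4.6904
E(-6) + K*39 = 4 + sqrt(22)*39 = 4 + 39*sqrt(22)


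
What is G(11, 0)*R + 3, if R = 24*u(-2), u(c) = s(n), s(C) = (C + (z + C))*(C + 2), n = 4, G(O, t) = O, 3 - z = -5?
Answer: 25347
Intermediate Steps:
z = 8 (z = 3 - 1*(-5) = 3 + 5 = 8)
s(C) = (2 + C)*(8 + 2*C) (s(C) = (C + (8 + C))*(C + 2) = (8 + 2*C)*(2 + C) = (2 + C)*(8 + 2*C))
u(c) = 96 (u(c) = 16 + 2*4² + 12*4 = 16 + 2*16 + 48 = 16 + 32 + 48 = 96)
R = 2304 (R = 24*96 = 2304)
G(11, 0)*R + 3 = 11*2304 + 3 = 25344 + 3 = 25347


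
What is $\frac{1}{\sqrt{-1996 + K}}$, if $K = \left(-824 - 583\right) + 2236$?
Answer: $- \frac{i \sqrt{1167}}{1167} \approx - 0.029273 i$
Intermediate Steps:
$K = 829$ ($K = \left(-824 - 583\right) + 2236 = -1407 + 2236 = 829$)
$\frac{1}{\sqrt{-1996 + K}} = \frac{1}{\sqrt{-1996 + 829}} = \frac{1}{\sqrt{-1167}} = \frac{1}{i \sqrt{1167}} = - \frac{i \sqrt{1167}}{1167}$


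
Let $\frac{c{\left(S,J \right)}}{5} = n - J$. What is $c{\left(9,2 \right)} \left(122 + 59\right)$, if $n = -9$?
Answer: $-9955$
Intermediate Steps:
$c{\left(S,J \right)} = -45 - 5 J$ ($c{\left(S,J \right)} = 5 \left(-9 - J\right) = -45 - 5 J$)
$c{\left(9,2 \right)} \left(122 + 59\right) = \left(-45 - 10\right) \left(122 + 59\right) = \left(-45 - 10\right) 181 = \left(-55\right) 181 = -9955$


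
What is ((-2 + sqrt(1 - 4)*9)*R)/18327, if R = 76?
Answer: -152/18327 + 228*I*sqrt(3)/6109 ≈ -0.0082938 + 0.064644*I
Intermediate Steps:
((-2 + sqrt(1 - 4)*9)*R)/18327 = ((-2 + sqrt(1 - 4)*9)*76)/18327 = ((-2 + sqrt(-3)*9)*76)*(1/18327) = ((-2 + (I*sqrt(3))*9)*76)*(1/18327) = ((-2 + 9*I*sqrt(3))*76)*(1/18327) = (-152 + 684*I*sqrt(3))*(1/18327) = -152/18327 + 228*I*sqrt(3)/6109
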